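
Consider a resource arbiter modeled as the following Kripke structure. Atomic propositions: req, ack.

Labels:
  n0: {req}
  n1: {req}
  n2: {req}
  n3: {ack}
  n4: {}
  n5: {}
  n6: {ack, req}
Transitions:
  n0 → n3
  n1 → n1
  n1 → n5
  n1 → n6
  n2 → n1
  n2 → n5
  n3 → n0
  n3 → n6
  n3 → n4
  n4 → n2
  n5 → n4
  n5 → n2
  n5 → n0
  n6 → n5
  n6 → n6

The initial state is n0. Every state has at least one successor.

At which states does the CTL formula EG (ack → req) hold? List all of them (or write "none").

States satisfying ack → req: {n0, n1, n2, n4, n5, n6}.
States satisfying EG (ack → req): {n1, n2, n4, n5, n6}.

{n1, n2, n4, n5, n6}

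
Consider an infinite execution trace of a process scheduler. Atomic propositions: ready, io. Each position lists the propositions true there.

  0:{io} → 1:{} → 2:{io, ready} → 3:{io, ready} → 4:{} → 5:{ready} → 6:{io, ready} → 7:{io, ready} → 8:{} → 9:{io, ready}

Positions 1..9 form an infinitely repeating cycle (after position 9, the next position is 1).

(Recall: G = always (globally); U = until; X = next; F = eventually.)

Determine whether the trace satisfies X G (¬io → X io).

Violated

The position after 0 is 1; G (¬io → X io) is false there.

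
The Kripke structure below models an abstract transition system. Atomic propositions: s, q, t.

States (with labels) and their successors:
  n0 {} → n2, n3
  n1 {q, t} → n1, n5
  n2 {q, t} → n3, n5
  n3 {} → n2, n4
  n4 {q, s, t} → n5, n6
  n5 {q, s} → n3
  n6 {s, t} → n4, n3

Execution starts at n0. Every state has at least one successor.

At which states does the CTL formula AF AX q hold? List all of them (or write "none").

{n0, n1, n2, n3, n5}

States satisfying AX q: {n1, n3}.
States satisfying AF AX q: {n0, n1, n2, n3, n5}.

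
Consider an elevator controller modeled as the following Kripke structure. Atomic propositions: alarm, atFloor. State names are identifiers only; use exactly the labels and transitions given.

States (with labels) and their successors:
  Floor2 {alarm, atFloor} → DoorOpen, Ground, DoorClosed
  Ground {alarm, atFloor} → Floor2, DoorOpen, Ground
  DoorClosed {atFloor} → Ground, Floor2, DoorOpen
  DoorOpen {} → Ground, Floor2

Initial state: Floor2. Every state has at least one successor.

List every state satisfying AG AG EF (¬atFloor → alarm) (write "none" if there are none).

States satisfying AG EF (¬atFloor → alarm): {Floor2, Ground, DoorClosed, DoorOpen}.
States satisfying AG AG EF (¬atFloor → alarm): {Floor2, Ground, DoorClosed, DoorOpen}.

{Floor2, Ground, DoorClosed, DoorOpen}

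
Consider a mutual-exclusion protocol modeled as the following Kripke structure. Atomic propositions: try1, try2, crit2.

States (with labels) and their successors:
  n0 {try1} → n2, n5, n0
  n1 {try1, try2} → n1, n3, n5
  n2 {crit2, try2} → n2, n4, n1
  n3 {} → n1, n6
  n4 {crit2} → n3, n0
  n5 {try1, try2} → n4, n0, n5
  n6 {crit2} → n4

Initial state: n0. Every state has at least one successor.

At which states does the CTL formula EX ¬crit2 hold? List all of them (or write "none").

{n0, n1, n2, n3, n4, n5}

States satisfying ¬crit2: {n0, n1, n3, n5}.
States satisfying EX ¬crit2: {n0, n1, n2, n3, n4, n5}.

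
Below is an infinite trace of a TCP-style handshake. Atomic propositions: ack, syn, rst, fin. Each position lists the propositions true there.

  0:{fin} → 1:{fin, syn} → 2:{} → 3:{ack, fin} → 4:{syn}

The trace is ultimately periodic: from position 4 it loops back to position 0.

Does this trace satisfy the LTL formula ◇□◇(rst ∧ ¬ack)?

Does not hold

□◇(rst ∧ ¬ack) is false at every position 0..4, so it never becomes true and ◇□◇(rst ∧ ¬ack) fails.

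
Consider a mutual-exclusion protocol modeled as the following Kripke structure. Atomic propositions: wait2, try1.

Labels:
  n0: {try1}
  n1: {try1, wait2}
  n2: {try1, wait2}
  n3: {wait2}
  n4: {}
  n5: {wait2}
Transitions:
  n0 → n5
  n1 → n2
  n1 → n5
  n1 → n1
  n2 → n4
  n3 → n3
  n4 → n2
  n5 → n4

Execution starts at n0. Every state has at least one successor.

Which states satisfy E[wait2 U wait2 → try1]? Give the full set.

{n0, n1, n2, n4, n5}

States satisfying wait2: {n1, n2, n3, n5}.
States satisfying wait2 → try1: {n0, n1, n2, n4}.
States satisfying E[wait2 U wait2 → try1]: {n0, n1, n2, n4, n5}.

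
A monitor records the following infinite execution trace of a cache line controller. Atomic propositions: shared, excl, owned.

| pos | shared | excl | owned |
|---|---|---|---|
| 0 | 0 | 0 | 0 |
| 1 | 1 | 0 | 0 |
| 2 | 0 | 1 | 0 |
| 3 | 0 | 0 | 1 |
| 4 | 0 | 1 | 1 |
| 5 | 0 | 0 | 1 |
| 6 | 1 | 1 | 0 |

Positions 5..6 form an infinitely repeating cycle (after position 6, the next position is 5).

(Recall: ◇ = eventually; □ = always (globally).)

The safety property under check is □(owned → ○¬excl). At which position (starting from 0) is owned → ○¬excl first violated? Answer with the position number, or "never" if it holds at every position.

Check owned → ○¬excl at each position in order: 0 ✓, 1 ✓, 2 ✓.
At position 3 the labels are {owned} and the next position 4 has {excl, owned}, so owned → ○¬excl is false there. This is the first violation.

3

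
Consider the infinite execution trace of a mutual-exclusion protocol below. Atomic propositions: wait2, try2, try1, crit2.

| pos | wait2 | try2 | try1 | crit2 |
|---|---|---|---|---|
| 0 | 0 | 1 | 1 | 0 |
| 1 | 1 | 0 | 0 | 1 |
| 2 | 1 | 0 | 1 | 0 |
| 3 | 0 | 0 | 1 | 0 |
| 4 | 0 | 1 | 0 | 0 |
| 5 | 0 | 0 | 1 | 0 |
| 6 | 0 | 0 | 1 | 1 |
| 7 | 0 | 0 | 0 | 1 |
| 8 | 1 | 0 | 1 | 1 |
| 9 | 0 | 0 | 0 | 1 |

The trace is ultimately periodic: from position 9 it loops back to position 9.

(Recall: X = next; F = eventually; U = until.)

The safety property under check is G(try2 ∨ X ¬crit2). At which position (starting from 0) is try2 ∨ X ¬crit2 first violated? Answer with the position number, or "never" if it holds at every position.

5

Check try2 ∨ X ¬crit2 at each position in order: 0 ✓, 1 ✓, 2 ✓, 3 ✓, 4 ✓.
At position 5 the labels are {try1} and the next position 6 has {crit2, try1}, so try2 ∨ X ¬crit2 is false there. This is the first violation.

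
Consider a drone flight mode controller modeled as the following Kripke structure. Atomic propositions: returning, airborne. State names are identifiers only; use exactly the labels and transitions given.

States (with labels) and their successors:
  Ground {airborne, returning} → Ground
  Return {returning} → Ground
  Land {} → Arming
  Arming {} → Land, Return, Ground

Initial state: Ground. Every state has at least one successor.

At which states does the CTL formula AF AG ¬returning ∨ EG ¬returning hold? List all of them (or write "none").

States satisfying AG ¬returning: ∅.
States satisfying AF AG ¬returning: ∅.
States satisfying ¬returning: {Land, Arming}.
States satisfying EG ¬returning: {Land, Arming}.
States satisfying AF AG ¬returning ∨ EG ¬returning: {Land, Arming}.

{Land, Arming}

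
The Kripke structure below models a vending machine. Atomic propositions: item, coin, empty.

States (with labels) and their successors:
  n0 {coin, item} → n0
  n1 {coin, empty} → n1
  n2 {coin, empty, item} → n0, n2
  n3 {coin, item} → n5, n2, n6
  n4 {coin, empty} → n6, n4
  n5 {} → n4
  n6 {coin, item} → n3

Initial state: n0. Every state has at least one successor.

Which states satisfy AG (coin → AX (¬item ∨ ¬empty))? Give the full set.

{n0, n1}

States satisfying coin → AX (¬item ∨ ¬empty): {n0, n1, n4, n5, n6}.
States satisfying AG (coin → AX (¬item ∨ ¬empty)): {n0, n1}.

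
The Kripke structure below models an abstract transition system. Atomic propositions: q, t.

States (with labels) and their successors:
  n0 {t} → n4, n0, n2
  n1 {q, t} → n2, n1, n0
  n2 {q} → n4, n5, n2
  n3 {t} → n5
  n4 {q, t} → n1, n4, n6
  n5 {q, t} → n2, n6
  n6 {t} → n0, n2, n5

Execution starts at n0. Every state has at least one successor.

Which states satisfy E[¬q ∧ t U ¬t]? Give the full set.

{n0, n2, n6}

States satisfying ¬q ∧ t: {n0, n3, n6}.
States satisfying ¬t: {n2}.
States satisfying E[¬q ∧ t U ¬t]: {n0, n2, n6}.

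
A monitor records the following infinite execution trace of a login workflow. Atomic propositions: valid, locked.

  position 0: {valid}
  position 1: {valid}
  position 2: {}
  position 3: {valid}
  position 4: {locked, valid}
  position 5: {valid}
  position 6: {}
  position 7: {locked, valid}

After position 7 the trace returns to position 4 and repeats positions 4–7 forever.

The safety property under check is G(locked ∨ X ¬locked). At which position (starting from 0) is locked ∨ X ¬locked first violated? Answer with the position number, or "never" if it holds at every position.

3

Check locked ∨ X ¬locked at each position in order: 0 ✓, 1 ✓, 2 ✓.
At position 3 the labels are {valid} and the next position 4 has {locked, valid}, so locked ∨ X ¬locked is false there. This is the first violation.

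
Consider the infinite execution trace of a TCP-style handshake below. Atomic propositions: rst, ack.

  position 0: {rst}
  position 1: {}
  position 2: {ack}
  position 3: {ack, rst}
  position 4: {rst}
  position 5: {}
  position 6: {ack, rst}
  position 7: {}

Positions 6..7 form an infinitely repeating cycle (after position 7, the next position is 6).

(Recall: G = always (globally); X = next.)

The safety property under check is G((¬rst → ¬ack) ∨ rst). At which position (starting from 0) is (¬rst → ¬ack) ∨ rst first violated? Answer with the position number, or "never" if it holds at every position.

Check (¬rst → ¬ack) ∨ rst at each position in order: 0 ✓, 1 ✓.
At position 2 the labels are {ack}, so (¬rst → ¬ack) ∨ rst is false there. This is the first violation.

2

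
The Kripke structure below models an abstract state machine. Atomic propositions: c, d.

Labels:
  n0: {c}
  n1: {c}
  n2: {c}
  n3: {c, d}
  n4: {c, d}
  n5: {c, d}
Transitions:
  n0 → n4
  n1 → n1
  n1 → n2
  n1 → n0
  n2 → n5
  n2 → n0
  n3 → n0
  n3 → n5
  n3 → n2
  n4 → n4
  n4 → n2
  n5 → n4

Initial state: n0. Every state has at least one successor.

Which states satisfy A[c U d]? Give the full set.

States satisfying c: {n0, n1, n2, n3, n4, n5}.
States satisfying d: {n3, n4, n5}.
States satisfying A[c U d]: {n0, n2, n3, n4, n5}.

{n0, n2, n3, n4, n5}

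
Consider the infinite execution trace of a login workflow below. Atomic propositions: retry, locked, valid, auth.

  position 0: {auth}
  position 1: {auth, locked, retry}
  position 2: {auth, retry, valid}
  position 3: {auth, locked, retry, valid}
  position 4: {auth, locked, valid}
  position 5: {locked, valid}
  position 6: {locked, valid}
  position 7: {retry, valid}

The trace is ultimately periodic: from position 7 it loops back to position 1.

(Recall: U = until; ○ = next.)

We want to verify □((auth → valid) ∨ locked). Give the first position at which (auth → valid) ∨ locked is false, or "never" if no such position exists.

0

At position 0 the labels are {auth}, so (auth → valid) ∨ locked is false there. This is the first violation.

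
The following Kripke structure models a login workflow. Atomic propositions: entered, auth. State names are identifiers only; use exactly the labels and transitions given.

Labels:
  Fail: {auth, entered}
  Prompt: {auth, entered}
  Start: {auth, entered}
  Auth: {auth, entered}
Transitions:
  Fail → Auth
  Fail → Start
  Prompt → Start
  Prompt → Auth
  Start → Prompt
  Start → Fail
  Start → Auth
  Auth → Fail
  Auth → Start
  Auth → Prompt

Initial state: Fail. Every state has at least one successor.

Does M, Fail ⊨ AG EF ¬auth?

Does not hold

States satisfying EF ¬auth: ∅.
States satisfying AG EF ¬auth: ∅.
Auth is reachable from Fail and violates EF ¬auth, so AG fails at Fail.
Fail ∉ Sat(AG EF ¬auth).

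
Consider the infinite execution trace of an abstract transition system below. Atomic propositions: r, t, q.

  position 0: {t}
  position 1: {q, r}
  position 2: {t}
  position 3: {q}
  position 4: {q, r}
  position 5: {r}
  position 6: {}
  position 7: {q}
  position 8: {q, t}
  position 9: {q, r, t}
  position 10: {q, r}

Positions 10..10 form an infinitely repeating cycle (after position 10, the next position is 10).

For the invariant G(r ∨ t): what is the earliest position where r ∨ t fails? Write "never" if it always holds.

Check r ∨ t at each position in order: 0 ✓, 1 ✓, 2 ✓.
At position 3 the labels are {q}, so r ∨ t is false there. This is the first violation.

3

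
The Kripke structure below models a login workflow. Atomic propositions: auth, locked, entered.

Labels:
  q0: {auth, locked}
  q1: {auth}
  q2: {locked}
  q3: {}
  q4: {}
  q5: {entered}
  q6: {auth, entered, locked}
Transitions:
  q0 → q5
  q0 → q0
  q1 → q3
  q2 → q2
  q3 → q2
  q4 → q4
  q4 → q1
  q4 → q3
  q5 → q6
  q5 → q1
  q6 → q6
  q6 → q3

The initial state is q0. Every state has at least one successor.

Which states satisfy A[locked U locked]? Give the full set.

{q0, q2, q6}

States satisfying locked: {q0, q2, q6}.
States satisfying A[locked U locked]: {q0, q2, q6}.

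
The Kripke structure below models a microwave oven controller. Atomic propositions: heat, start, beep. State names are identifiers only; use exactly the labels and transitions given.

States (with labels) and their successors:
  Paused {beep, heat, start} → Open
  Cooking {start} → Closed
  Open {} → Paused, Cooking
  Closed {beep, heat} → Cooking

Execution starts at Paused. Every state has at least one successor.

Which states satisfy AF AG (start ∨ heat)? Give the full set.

States satisfying AG (start ∨ heat): {Cooking, Closed}.
States satisfying AF AG (start ∨ heat): {Cooking, Closed}.

{Cooking, Closed}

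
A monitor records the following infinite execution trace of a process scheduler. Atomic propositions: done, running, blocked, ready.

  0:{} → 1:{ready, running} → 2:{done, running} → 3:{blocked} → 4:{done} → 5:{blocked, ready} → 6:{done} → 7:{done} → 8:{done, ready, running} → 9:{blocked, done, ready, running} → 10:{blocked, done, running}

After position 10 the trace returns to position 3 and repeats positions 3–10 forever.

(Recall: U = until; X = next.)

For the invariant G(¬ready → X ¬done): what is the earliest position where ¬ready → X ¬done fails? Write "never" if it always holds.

3

Check ¬ready → X ¬done at each position in order: 0 ✓, 1 ✓, 2 ✓.
At position 3 the labels are {blocked} and the next position 4 has {done}, so ¬ready → X ¬done is false there. This is the first violation.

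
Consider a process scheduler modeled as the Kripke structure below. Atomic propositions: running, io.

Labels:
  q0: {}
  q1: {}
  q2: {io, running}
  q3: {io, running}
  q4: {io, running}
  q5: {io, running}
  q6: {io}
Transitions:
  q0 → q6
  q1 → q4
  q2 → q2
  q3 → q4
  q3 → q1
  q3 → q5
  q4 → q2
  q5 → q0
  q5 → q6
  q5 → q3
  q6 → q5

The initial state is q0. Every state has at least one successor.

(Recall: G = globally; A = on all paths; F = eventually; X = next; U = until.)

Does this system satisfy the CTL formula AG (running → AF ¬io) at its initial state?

No

States satisfying running → AF ¬io: {q0, q1, q6}.
States satisfying AG (running → AF ¬io): ∅.
q2 is reachable from q0 and violates running → AF ¬io, so AG fails at q0.
q0 ∉ Sat(AG (running → AF ¬io)).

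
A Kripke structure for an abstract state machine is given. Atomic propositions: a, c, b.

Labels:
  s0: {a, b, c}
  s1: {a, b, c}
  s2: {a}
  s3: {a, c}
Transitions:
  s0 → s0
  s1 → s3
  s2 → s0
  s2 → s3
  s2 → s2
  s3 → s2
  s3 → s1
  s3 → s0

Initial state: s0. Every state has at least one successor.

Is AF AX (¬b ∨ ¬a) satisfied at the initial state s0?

Violated

States satisfying AX (¬b ∨ ¬a): {s1}.
States satisfying AF AX (¬b ∨ ¬a): {s1}.
There is a path from s0 along which AX (¬b ∨ ¬a) never holds.
s0 ∉ Sat(AF AX (¬b ∨ ¬a)).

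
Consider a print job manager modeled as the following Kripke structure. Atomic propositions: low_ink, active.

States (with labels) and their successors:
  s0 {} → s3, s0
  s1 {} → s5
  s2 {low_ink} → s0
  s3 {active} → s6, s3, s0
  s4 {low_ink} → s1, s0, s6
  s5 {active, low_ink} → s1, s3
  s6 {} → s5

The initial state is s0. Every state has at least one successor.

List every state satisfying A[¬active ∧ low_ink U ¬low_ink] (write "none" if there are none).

States satisfying ¬active ∧ low_ink: {s2, s4}.
States satisfying ¬low_ink: {s0, s1, s3, s6}.
States satisfying A[¬active ∧ low_ink U ¬low_ink]: {s0, s1, s2, s3, s4, s6}.

{s0, s1, s2, s3, s4, s6}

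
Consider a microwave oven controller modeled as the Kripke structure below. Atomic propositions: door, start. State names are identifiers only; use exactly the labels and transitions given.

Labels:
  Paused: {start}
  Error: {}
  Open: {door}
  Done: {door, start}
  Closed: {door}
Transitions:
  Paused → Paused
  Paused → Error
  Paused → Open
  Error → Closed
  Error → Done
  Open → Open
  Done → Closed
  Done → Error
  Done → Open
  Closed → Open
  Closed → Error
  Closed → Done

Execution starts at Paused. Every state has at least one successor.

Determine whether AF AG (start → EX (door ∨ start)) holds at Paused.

Satisfied

States satisfying AG (start → EX (door ∨ start)): {Paused, Error, Open, Done, Closed}.
States satisfying AF AG (start → EX (door ∨ start)): {Paused, Error, Open, Done, Closed}.
Paused ∈ Sat(AF AG (start → EX (door ∨ start))).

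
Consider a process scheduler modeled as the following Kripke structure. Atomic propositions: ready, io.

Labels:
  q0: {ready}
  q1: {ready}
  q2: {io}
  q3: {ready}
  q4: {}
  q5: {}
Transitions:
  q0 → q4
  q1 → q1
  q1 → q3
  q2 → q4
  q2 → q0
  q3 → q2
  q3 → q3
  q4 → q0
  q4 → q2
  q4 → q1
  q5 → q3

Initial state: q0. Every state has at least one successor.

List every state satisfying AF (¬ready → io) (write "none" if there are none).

{q0, q1, q2, q3, q4, q5}

States satisfying ¬ready → io: {q0, q1, q2, q3}.
States satisfying AF (¬ready → io): {q0, q1, q2, q3, q4, q5}.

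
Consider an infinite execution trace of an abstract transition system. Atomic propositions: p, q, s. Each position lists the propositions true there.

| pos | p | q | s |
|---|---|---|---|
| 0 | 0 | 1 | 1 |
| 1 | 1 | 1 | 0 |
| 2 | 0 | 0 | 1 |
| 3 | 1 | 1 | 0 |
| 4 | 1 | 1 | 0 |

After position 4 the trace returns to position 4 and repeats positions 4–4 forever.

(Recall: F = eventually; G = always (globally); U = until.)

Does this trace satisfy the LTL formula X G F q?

Yes

The position after 0 is 1; G F q is true there.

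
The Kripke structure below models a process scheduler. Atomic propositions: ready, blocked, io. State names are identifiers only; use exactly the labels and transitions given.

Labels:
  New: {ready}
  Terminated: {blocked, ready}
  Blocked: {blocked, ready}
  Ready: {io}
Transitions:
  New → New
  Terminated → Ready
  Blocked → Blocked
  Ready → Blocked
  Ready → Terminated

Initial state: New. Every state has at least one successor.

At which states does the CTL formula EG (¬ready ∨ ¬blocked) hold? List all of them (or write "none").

{New}

States satisfying ¬ready ∨ ¬blocked: {New, Ready}.
States satisfying EG (¬ready ∨ ¬blocked): {New}.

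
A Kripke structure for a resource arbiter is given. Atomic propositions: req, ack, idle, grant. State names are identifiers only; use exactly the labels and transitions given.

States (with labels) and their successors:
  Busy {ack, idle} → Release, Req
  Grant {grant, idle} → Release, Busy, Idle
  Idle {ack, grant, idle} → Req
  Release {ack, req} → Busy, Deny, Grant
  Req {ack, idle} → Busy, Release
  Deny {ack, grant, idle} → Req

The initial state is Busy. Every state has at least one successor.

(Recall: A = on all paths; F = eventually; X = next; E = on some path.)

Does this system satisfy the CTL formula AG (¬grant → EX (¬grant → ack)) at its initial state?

States satisfying ¬grant → EX (¬grant → ack): {Busy, Grant, Idle, Release, Req, Deny}.
States satisfying AG (¬grant → EX (¬grant → ack)): {Busy, Grant, Idle, Release, Req, Deny}.
Every state reachable from Busy satisfies ¬grant → EX (¬grant → ack).
Busy ∈ Sat(AG (¬grant → EX (¬grant → ack))).

Satisfied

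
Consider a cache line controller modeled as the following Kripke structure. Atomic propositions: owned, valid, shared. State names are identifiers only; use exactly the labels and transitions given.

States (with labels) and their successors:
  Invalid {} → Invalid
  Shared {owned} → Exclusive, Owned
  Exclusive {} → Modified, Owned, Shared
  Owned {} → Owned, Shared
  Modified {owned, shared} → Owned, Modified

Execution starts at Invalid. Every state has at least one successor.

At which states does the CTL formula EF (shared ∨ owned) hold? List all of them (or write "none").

{Shared, Exclusive, Owned, Modified}

States satisfying shared ∨ owned: {Shared, Modified}.
States satisfying EF (shared ∨ owned): {Shared, Exclusive, Owned, Modified}.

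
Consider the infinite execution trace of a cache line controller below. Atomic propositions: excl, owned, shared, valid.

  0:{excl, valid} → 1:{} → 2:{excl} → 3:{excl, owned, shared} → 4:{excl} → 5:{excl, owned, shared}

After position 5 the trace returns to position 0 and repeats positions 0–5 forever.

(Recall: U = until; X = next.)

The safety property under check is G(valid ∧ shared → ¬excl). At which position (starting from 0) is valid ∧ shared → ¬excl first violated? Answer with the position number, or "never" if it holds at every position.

never

valid ∧ shared → ¬excl holds at every position 0..5, and those are all the positions the trace ever visits, so the invariant G(valid ∧ shared → ¬excl) is never violated.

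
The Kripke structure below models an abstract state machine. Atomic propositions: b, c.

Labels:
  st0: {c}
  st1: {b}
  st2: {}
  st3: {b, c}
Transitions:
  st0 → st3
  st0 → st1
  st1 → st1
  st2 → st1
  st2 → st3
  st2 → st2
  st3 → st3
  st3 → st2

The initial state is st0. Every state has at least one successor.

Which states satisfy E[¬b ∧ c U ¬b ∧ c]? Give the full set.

{st0}

States satisfying ¬b ∧ c: {st0}.
States satisfying E[¬b ∧ c U ¬b ∧ c]: {st0}.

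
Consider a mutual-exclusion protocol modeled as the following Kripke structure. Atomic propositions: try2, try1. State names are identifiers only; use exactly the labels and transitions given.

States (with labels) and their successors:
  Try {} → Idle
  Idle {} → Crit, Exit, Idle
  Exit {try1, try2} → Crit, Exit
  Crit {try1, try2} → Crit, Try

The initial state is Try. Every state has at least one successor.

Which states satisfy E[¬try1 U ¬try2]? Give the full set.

{Try, Idle}

States satisfying ¬try1: {Try, Idle}.
States satisfying ¬try2: {Try, Idle}.
States satisfying E[¬try1 U ¬try2]: {Try, Idle}.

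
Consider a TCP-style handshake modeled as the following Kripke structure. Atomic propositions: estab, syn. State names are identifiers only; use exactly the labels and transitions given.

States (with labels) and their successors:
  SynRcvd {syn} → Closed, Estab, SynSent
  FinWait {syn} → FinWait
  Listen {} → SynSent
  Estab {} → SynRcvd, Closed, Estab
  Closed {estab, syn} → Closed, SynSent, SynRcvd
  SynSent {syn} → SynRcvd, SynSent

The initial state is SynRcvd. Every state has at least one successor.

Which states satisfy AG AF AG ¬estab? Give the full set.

{FinWait}

States satisfying AF AG ¬estab: {FinWait}.
States satisfying AG AF AG ¬estab: {FinWait}.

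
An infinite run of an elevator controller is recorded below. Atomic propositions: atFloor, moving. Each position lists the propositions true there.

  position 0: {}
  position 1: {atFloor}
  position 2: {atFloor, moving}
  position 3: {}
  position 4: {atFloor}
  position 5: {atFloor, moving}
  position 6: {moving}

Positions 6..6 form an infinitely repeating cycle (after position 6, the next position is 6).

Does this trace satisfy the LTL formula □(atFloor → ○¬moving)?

Does not hold

atFloor → ○¬moving must hold at every position from 0 onward. It fails at position 1, so □(atFloor → ○¬moving) is false.
Positions where atFloor holds: 1, 2, 4, 5.
Check ○¬moving at each: 1→fails, 2→ok, 4→fails, 5→fails.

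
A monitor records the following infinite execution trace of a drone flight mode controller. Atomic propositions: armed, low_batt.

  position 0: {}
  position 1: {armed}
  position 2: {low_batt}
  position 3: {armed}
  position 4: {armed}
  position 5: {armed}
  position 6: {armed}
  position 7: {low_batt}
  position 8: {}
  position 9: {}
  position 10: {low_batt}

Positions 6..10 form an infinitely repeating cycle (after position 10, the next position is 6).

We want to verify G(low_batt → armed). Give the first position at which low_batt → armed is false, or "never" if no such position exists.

2

Check low_batt → armed at each position in order: 0 ✓, 1 ✓.
At position 2 the labels are {low_batt}, so low_batt → armed is false there. This is the first violation.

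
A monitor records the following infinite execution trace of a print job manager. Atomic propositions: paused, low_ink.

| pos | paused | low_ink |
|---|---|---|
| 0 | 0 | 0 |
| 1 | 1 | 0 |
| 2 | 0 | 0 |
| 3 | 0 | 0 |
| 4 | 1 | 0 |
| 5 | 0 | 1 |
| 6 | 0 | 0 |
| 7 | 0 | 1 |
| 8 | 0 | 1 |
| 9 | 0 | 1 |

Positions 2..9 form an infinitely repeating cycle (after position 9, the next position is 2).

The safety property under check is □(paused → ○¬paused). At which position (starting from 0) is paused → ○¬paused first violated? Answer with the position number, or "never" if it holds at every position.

paused → ○¬paused holds at every position 0..9, and those are all the positions the trace ever visits, so the invariant □(paused → ○¬paused) is never violated.

never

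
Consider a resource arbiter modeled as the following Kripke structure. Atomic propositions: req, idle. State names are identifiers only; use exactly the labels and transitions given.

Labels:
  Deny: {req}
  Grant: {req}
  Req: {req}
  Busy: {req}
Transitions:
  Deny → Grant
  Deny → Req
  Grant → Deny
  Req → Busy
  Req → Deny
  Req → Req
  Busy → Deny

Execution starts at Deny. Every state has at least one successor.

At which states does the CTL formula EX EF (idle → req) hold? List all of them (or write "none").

States satisfying EF (idle → req): {Deny, Grant, Req, Busy}.
States satisfying EX EF (idle → req): {Deny, Grant, Req, Busy}.

{Deny, Grant, Req, Busy}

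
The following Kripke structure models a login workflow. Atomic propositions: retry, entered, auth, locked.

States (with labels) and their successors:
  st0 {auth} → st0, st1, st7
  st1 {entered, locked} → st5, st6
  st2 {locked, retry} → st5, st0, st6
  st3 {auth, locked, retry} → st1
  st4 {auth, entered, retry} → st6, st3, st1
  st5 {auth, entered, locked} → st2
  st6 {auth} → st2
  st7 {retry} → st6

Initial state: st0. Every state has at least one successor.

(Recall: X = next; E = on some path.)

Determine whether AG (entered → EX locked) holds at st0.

States satisfying entered → EX locked: {st0, st1, st2, st3, st4, st5, st6, st7}.
States satisfying AG (entered → EX locked): {st0, st1, st2, st3, st4, st5, st6, st7}.
Every state reachable from st0 satisfies entered → EX locked.
st0 ∈ Sat(AG (entered → EX locked)).

Satisfied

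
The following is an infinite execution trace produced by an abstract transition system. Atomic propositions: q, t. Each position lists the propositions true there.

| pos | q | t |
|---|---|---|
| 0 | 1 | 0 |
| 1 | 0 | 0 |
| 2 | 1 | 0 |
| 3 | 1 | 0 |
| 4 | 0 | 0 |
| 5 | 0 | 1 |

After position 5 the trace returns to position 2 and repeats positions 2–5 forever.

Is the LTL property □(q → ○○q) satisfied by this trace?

Violated

q → ○○q must hold at every position from 0 onward. It fails at position 2, so □(q → ○○q) is false.
Positions where q holds: 0, 2, 3.
Check ○○q at each: 0→ok, 2→fails, 3→fails.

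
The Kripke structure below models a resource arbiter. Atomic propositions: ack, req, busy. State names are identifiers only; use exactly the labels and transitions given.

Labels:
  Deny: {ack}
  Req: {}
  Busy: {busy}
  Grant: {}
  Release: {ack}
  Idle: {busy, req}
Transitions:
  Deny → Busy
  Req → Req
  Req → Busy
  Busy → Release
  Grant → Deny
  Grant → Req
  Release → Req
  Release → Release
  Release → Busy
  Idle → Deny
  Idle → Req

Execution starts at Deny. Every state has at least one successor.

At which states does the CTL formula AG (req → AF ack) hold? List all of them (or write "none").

States satisfying req → AF ack: {Deny, Req, Busy, Grant, Release}.
States satisfying AG (req → AF ack): {Deny, Req, Busy, Grant, Release}.

{Deny, Req, Busy, Grant, Release}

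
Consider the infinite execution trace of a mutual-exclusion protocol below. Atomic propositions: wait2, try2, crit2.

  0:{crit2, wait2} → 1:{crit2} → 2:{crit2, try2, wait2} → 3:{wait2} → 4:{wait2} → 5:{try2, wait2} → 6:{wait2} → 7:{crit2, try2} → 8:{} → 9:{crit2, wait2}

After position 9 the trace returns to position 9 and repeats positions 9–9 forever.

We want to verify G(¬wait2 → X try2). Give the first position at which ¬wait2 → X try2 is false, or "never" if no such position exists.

Check ¬wait2 → X try2 at each position in order: 0 ✓, 1 ✓, 2 ✓, 3 ✓, 4 ✓, 5 ✓, 6 ✓.
At position 7 the labels are {crit2, try2} and the next position 8 has {}, so ¬wait2 → X try2 is false there. This is the first violation.

7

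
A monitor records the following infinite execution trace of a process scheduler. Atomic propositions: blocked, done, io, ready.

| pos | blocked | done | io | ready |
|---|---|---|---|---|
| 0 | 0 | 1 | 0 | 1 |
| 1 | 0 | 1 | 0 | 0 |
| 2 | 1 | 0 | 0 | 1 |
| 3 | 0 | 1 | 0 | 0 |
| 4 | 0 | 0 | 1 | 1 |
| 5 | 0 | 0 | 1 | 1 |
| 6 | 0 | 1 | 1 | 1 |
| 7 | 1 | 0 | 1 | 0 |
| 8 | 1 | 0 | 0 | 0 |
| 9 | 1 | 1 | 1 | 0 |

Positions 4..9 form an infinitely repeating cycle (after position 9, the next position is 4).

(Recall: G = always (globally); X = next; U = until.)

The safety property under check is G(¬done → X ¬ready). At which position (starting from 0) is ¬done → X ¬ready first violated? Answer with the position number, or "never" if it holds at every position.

4

Check ¬done → X ¬ready at each position in order: 0 ✓, 1 ✓, 2 ✓, 3 ✓.
At position 4 the labels are {io, ready} and the next position 5 has {io, ready}, so ¬done → X ¬ready is false there. This is the first violation.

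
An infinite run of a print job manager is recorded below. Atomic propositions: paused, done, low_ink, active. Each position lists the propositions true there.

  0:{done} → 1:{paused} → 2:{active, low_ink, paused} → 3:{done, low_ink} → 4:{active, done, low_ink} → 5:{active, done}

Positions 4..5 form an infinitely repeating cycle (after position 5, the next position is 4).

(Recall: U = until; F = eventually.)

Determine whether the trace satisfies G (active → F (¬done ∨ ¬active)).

active → F (¬done ∨ ¬active) must hold at every position from 0 onward. It fails at position 4, so G (active → F (¬done ∨ ¬active)) is false.
Positions where active holds: 2, 4, 5.
Check F (¬done ∨ ¬active) at each: 2→ok, 4→fails, 5→fails.

No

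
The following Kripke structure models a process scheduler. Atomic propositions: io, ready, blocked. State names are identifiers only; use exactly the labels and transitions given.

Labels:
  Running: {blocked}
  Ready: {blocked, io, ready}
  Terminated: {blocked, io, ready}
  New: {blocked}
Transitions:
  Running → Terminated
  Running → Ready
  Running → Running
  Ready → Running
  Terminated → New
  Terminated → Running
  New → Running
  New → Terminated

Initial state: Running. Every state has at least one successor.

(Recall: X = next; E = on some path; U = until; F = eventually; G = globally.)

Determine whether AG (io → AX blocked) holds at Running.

States satisfying io → AX blocked: {Running, Ready, Terminated, New}.
States satisfying AG (io → AX blocked): {Running, Ready, Terminated, New}.
Every state reachable from Running satisfies io → AX blocked.
Running ∈ Sat(AG (io → AX blocked)).

Satisfied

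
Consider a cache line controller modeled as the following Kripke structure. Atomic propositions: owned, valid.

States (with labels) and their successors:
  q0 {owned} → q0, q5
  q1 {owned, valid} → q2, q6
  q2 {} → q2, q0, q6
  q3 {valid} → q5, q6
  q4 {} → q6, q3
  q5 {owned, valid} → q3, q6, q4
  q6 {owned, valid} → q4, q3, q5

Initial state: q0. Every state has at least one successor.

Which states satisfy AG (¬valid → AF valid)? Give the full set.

States satisfying ¬valid → AF valid: {q1, q3, q4, q5, q6}.
States satisfying AG (¬valid → AF valid): {q3, q4, q5, q6}.

{q3, q4, q5, q6}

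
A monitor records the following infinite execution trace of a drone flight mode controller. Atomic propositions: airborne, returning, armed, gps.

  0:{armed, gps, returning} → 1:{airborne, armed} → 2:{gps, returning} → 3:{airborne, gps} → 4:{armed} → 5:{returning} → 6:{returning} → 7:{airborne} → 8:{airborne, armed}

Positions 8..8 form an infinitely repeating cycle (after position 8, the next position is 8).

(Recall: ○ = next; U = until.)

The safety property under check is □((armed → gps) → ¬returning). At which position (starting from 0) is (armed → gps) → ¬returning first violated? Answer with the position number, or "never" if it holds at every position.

At position 0 the labels are {armed, gps, returning}, so (armed → gps) → ¬returning is false there. This is the first violation.

0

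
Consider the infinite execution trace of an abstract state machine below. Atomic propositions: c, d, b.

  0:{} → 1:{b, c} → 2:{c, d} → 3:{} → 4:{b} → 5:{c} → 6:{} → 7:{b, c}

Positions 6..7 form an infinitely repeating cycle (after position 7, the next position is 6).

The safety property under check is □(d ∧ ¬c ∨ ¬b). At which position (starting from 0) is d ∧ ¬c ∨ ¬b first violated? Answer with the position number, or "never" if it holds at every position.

Check d ∧ ¬c ∨ ¬b at each position in order: 0 ✓.
At position 1 the labels are {b, c}, so d ∧ ¬c ∨ ¬b is false there. This is the first violation.

1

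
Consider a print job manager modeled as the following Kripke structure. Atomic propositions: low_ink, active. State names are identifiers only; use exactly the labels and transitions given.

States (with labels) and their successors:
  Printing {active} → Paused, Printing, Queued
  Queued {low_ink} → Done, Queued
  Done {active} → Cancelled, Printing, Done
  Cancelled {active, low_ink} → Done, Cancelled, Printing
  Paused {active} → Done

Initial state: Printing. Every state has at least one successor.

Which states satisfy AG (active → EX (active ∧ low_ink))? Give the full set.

States satisfying active → EX (active ∧ low_ink): {Queued, Done, Cancelled}.
States satisfying AG (active → EX (active ∧ low_ink)): ∅.

none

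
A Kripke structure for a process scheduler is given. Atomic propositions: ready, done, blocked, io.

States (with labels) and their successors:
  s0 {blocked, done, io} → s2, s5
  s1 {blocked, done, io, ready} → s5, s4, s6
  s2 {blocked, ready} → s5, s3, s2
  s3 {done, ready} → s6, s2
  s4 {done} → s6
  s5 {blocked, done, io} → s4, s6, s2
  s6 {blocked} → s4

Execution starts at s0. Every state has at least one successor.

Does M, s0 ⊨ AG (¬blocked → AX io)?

States satisfying ¬blocked → AX io: {s0, s1, s2, s5, s6}.
States satisfying AG (¬blocked → AX io): ∅.
s3 is reachable from s0 and violates ¬blocked → AX io, so AG fails at s0.
s0 ∉ Sat(AG (¬blocked → AX io)).

No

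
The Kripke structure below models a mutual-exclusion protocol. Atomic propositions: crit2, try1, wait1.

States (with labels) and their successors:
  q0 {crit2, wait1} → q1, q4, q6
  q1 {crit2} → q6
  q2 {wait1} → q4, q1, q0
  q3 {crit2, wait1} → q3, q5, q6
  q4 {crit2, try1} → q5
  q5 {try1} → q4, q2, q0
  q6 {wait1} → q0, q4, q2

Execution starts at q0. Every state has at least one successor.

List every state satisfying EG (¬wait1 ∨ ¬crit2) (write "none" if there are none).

{q1, q2, q4, q5, q6}

States satisfying ¬wait1 ∨ ¬crit2: {q1, q2, q4, q5, q6}.
States satisfying EG (¬wait1 ∨ ¬crit2): {q1, q2, q4, q5, q6}.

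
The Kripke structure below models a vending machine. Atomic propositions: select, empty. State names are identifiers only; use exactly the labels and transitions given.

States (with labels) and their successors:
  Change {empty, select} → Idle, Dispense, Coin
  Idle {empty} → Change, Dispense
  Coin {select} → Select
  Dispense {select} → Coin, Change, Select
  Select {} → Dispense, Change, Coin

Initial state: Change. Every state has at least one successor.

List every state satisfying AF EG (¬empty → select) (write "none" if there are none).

States satisfying EG (¬empty → select): {Change, Idle, Dispense}.
States satisfying AF EG (¬empty → select): {Change, Idle, Dispense}.

{Change, Idle, Dispense}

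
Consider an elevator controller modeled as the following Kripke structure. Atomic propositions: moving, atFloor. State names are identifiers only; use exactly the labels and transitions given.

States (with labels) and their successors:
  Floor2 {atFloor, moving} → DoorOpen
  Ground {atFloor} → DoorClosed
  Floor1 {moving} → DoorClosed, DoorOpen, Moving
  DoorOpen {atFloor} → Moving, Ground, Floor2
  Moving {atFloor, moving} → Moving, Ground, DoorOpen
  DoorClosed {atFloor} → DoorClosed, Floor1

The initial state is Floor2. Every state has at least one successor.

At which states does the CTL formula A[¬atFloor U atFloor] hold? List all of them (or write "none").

States satisfying ¬atFloor: {Floor1}.
States satisfying atFloor: {Floor2, Ground, DoorOpen, Moving, DoorClosed}.
States satisfying A[¬atFloor U atFloor]: {Floor2, Ground, Floor1, DoorOpen, Moving, DoorClosed}.

{Floor2, Ground, Floor1, DoorOpen, Moving, DoorClosed}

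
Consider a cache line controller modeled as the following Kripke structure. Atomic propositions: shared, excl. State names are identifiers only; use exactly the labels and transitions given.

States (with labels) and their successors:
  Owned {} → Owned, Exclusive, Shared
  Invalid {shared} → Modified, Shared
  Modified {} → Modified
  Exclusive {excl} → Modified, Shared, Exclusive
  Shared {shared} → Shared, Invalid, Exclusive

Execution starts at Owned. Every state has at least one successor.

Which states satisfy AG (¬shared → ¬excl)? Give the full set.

States satisfying ¬shared → ¬excl: {Owned, Invalid, Modified, Shared}.
States satisfying AG (¬shared → ¬excl): {Modified}.

{Modified}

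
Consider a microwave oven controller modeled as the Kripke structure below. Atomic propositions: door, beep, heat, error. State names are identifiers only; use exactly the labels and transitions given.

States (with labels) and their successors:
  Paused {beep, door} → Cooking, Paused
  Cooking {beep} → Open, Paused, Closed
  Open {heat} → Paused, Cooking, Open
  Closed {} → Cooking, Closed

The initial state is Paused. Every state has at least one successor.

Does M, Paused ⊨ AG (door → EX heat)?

No

States satisfying door → EX heat: {Cooking, Open, Closed}.
States satisfying AG (door → EX heat): ∅.
Paused is reachable from Paused and violates door → EX heat, so AG fails at Paused.
Paused ∉ Sat(AG (door → EX heat)).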